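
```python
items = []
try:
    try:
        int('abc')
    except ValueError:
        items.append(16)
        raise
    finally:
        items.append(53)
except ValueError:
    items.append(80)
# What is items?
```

Step-by-step execution trace:
1. Inner try: `int('abc')` raises ValueError.
2. Inner `except ValueError` matches → `items.append(16)` → items = [16].
3. bare `raise` re-raises ValueError.
4. Inner `finally` runs during unwinding: `items.append(53)` → items = [16, 53].
5. Outer `except ValueError` matches → `items.append(80)` → items = [16, 53, 80].
Result: [16, 53, 80]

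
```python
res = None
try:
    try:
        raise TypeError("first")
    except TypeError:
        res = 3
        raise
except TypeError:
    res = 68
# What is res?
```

Step-by-step execution trace:
1. Inner try: `raise TypeError("first")` raises TypeError.
2. Inner `except TypeError` matches → res = 3.
3. bare `raise` re-raises the same TypeError.
4. Outer `except TypeError` matches → res = 68.
Result: 68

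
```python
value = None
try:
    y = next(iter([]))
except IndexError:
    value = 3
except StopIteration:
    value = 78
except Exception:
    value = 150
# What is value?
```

Step-by-step execution trace:
1. `y = next(iter([]))` raises StopIteration.
2. `except IndexError` does not match StopIteration; skipped.
3. `except StopIteration` matches → value = 78.
4. Remaining except clauses are skipped.
Result: 78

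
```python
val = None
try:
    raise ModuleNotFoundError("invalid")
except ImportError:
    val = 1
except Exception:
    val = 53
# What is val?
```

Step-by-step execution trace:
1. `raise ModuleNotFoundError(...)` raises ModuleNotFoundError.
2. `except ImportError` matches (ModuleNotFoundError is a subclass of ImportError) → val = 1.
3. `except Exception` is not reached.
Result: 1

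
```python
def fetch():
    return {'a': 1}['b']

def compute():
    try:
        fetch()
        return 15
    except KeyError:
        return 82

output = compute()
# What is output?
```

Step-by-step execution trace:
1. `compute()` calls `fetch()`.
2. `fetch()` evaluates `{'a': 1}['b']`, which raises KeyError; it propagates to the caller.
3. `return 15` is not reached.
4. `except KeyError` in compute matches → returns 82.
5. output = 82.
Result: 82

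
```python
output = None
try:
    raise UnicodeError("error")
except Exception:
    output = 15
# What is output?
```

Step-by-step execution trace:
1. `raise UnicodeError(...)` raises UnicodeError.
2. `except Exception` matches (UnicodeError is a subclass of Exception) → output = 15.
Result: 15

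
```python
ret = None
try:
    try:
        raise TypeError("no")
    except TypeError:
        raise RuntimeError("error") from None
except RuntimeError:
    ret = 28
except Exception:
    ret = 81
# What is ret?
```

Step-by-step execution trace:
1. Inner try raises TypeError; inner `except TypeError` catches it.
2. `raise RuntimeError(...) from None` raises RuntimeError (from None suppresses __context__, but the active exception is still RuntimeError).
3. Outer `except RuntimeError` matches → ret = 28.
4. `except Exception` is not reached.
Result: 28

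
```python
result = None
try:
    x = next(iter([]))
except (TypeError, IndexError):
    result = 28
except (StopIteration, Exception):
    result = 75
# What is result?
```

Step-by-step execution trace:
1. `x = next(iter([]))` raises StopIteration.
2. `except (TypeError, IndexError)` does not match StopIteration; skipped.
3. `except (StopIteration, Exception)` matches (StopIteration is in the tuple) → result = 75.
Result: 75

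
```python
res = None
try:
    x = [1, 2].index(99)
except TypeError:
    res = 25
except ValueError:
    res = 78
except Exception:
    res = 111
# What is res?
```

Step-by-step execution trace:
1. `x = [1, 2].index(99)` raises ValueError.
2. `except TypeError` does not match ValueError; skipped.
3. `except ValueError` matches → res = 78.
4. Remaining except clauses are skipped.
Result: 78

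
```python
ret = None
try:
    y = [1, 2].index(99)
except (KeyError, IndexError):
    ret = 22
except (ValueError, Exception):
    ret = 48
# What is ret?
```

Step-by-step execution trace:
1. `y = [1, 2].index(99)` raises ValueError.
2. `except (KeyError, IndexError)` does not match ValueError; skipped.
3. `except (ValueError, Exception)` matches (ValueError is in the tuple) → ret = 48.
Result: 48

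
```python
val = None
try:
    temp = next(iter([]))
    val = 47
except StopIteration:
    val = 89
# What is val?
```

Step-by-step execution trace:
1. `temp = next(iter([]))` raises StopIteration.
2. `val = 47` is not reached.
3. `except StopIteration` matches → val = 89.
Result: 89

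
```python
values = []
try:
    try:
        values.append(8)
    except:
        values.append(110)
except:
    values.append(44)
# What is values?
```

Step-by-step execution trace:
1. Inner try: `values.append(8)` → values = [8]. No exception raised.
2. Inner `except` is skipped.
3. Inner try completes normally; outer `except` is skipped.
Result: [8]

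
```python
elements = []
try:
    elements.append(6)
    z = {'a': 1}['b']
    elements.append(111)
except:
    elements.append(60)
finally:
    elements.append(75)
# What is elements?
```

Step-by-step execution trace:
1. try: `elements.append(6)` → elements = [6].
2. `z = {'a': 1}['b']` raises KeyError; `elements.append(111)` is not reached.
3. bare `except` matches → `elements.append(60)` → elements = [6, 60].
4. finally always runs: `elements.append(75)` → elements = [6, 60, 75].
Result: [6, 60, 75]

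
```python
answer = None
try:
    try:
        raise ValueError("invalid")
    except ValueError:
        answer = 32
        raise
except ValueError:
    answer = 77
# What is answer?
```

Step-by-step execution trace:
1. Inner try: `raise ValueError("invalid")` raises ValueError.
2. Inner `except ValueError` matches → answer = 32.
3. bare `raise` re-raises the same ValueError.
4. Outer `except ValueError` matches → answer = 77.
Result: 77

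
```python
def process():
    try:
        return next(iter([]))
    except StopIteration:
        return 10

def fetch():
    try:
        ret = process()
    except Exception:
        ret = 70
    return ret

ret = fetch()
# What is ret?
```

Step-by-step execution trace:
1. `fetch()` calls `process()`.
2. In process: `next(iter([]))` raises StopIteration; `except StopIteration` catches it → returns 10.
3. In fetch: `ret = process()` → ret = 10. No exception reaches fetch.
4. `except Exception` is skipped; fetch returns 10.
5. ret = 10.
Result: 10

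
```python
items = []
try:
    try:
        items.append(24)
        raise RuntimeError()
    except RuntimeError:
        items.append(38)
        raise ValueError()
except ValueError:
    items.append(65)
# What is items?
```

Step-by-step execution trace:
1. Inner try: `items.append(24)` → items = [24].
2. `raise RuntimeError()` raises RuntimeError.
3. Inner `except RuntimeError` matches → `items.append(38)` → items = [24, 38].
4. `raise ValueError()` raises ValueError; propagates to outer try.
5. Outer `except ValueError` matches → `items.append(65)` → items = [24, 38, 65].
Result: [24, 38, 65]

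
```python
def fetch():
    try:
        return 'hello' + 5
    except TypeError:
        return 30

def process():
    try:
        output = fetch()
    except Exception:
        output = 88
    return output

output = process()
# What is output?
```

Step-by-step execution trace:
1. `process()` calls `fetch()`.
2. In fetch: `'hello' + 5` raises TypeError; `except TypeError` catches it → returns 30.
3. In process: `output = fetch()` → output = 30. No exception reaches process.
4. `except Exception` is skipped; process returns 30.
5. output = 30.
Result: 30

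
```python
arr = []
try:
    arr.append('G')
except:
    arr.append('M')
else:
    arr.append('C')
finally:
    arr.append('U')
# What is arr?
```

Step-by-step execution trace:
1. try: `arr.append('G')` → arr = ['G']. No exception raised.
2. `except` is skipped.
3. `else` runs: `arr.append('C')` → arr = ['G', 'C'].
4. `finally` always runs: `arr.append('U')` → arr = ['G', 'C', 'U'].
Result: ['G', 'C', 'U']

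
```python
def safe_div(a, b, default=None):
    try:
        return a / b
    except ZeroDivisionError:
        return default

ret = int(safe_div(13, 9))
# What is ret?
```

Step-by-step execution trace:
1. `safe_div(13, 9)` enters try: `return 13 / 9` → returns 1.4444444444444444. No exception raised.
2. `except ZeroDivisionError` is skipped.
3. `int(1.4444444444444444)` → 1 → ret = 1.
Result: 1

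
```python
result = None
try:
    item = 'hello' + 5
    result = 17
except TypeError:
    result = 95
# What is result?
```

Step-by-step execution trace:
1. `item = 'hello' + 5` raises TypeError.
2. `result = 17` is not reached.
3. `except TypeError` matches → result = 95.
Result: 95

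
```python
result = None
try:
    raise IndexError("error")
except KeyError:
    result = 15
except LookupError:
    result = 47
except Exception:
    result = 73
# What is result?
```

Step-by-step execution trace:
1. `raise IndexError(...)` raises IndexError.
2. `except KeyError` does not match (IndexError is not a subclass of KeyError); skipped.
3. `except LookupError` matches (IndexError is a subclass of LookupError) → result = 47.
4. `except Exception` is not reached.
Result: 47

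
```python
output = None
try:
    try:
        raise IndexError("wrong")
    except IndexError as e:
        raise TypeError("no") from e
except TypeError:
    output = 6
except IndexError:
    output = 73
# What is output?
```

Step-by-step execution trace:
1. Inner try raises IndexError; inner `except IndexError as e` catches it.
2. `raise TypeError(...) from e` raises TypeError (IndexError is attached as __cause__, but only TypeError is active).
3. Outer `except TypeError` matches → output = 6.
4. `except IndexError` is not reached.
Result: 6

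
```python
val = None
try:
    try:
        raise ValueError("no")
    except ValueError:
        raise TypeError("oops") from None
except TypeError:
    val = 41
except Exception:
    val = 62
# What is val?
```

Step-by-step execution trace:
1. Inner try raises ValueError; inner `except ValueError` catches it.
2. `raise TypeError(...) from None` raises TypeError (from None suppresses __context__, but the active exception is still TypeError).
3. Outer `except TypeError` matches → val = 41.
4. `except Exception` is not reached.
Result: 41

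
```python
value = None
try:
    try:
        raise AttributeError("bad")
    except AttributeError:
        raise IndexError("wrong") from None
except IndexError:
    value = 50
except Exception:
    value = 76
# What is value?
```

Step-by-step execution trace:
1. Inner try raises AttributeError; inner `except AttributeError` catches it.
2. `raise IndexError(...) from None` raises IndexError (from None suppresses __context__, but the active exception is still IndexError).
3. Outer `except IndexError` matches → value = 50.
4. `except Exception` is not reached.
Result: 50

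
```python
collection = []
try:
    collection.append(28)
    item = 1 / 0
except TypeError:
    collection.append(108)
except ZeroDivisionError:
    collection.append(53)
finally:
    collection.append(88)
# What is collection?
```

Step-by-step execution trace:
1. try: `collection.append(28)` → collection = [28].
2. `item = 1 / 0` raises ZeroDivisionError.
3. `except TypeError` does not match ZeroDivisionError; skipped.
4. `except ZeroDivisionError` matches → `collection.append(53)` → collection = [28, 53].
5. finally always runs: `collection.append(88)` → collection = [28, 53, 88].
Result: [28, 53, 88]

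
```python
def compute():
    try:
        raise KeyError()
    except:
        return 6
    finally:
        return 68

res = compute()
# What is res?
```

Step-by-step execution trace:
1. `compute()` enters try: `raise KeyError()` raises KeyError.
2. bare `except` matches → `return 6` sets pending return value 6.
3. Before returning, `finally: return 68` runs and overrides the pending return.
4. compute() returns 68 → res = 68.
Result: 68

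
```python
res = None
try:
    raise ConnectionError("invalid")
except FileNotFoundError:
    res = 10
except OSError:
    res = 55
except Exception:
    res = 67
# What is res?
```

Step-by-step execution trace:
1. `raise ConnectionError(...)` raises ConnectionError.
2. `except FileNotFoundError` does not match (ConnectionError is not a subclass of FileNotFoundError); skipped.
3. `except OSError` matches (ConnectionError is a subclass of OSError) → res = 55.
4. `except Exception` is not reached.
Result: 55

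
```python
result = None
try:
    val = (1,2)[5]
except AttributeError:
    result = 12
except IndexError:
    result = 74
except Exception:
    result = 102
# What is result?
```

Step-by-step execution trace:
1. `val = (1,2)[5]` raises IndexError.
2. `except AttributeError` does not match IndexError; skipped.
3. `except IndexError` matches → result = 74.
4. Remaining except clauses are skipped.
Result: 74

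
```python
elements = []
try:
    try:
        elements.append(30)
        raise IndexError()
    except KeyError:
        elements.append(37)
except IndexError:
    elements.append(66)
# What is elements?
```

Step-by-step execution trace:
1. Inner try: `elements.append(30)` → elements = [30].
2. `raise IndexError()` raises IndexError.
3. Inner `except KeyError` does not match IndexError; exception propagates to outer try.
4. Outer `except IndexError` matches → `elements.append(66)` → elements = [30, 66].
Result: [30, 66]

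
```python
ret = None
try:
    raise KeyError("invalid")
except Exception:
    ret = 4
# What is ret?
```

Step-by-step execution trace:
1. `raise KeyError(...)` raises KeyError.
2. `except Exception` matches (KeyError is a subclass of Exception) → ret = 4.
Result: 4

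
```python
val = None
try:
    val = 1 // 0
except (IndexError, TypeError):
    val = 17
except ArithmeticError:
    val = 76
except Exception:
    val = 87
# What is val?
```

Step-by-step execution trace:
1. `val = 1 // 0` raises ZeroDivisionError.
2. `except (IndexError, TypeError)` does not match ZeroDivisionError; skipped.
3. `except ArithmeticError` matches (ZeroDivisionError is a subclass of ArithmeticError) → val = 76.
4. `except Exception` is not reached.
Result: 76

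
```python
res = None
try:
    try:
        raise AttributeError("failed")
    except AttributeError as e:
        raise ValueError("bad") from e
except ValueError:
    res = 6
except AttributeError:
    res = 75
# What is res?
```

Step-by-step execution trace:
1. Inner try raises AttributeError; inner `except AttributeError as e` catches it.
2. `raise ValueError(...) from e` raises ValueError (AttributeError is attached as __cause__, but only ValueError is active).
3. Outer `except ValueError` matches → res = 6.
4. `except AttributeError` is not reached.
Result: 6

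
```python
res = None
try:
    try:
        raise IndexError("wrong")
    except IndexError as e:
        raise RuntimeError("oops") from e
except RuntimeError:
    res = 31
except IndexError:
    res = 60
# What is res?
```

Step-by-step execution trace:
1. Inner try raises IndexError; inner `except IndexError as e` catches it.
2. `raise RuntimeError(...) from e` raises RuntimeError (IndexError is attached as __cause__, but only RuntimeError is active).
3. Outer `except RuntimeError` matches → res = 31.
4. `except IndexError` is not reached.
Result: 31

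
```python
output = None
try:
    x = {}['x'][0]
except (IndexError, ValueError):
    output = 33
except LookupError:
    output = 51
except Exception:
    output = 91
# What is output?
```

Step-by-step execution trace:
1. `x = {}['x'][0]` raises KeyError.
2. `except (IndexError, ValueError)` does not match KeyError; skipped.
3. `except LookupError` matches (KeyError is a subclass of LookupError) → output = 51.
4. `except Exception` is not reached.
Result: 51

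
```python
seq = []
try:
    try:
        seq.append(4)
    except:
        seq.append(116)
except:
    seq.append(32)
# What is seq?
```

Step-by-step execution trace:
1. Inner try: `seq.append(4)` → seq = [4]. No exception raised.
2. Inner `except` is skipped.
3. Inner try completes normally; outer `except` is skipped.
Result: [4]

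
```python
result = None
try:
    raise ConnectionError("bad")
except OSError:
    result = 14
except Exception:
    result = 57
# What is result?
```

Step-by-step execution trace:
1. `raise ConnectionError(...)` raises ConnectionError.
2. `except OSError` matches (ConnectionError is a subclass of OSError) → result = 14.
3. `except Exception` is not reached.
Result: 14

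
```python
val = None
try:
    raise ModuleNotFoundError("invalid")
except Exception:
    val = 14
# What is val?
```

Step-by-step execution trace:
1. `raise ModuleNotFoundError(...)` raises ModuleNotFoundError.
2. `except Exception` matches (ModuleNotFoundError is a subclass of Exception) → val = 14.
Result: 14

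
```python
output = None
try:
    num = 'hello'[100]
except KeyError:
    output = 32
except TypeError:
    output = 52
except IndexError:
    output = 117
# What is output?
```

Step-by-step execution trace:
1. `num = 'hello'[100]` raises IndexError.
2. `except KeyError` does not match IndexError; skipped.
3. `except TypeError` does not match IndexError; skipped.
4. `except IndexError` matches → output = 117.
Result: 117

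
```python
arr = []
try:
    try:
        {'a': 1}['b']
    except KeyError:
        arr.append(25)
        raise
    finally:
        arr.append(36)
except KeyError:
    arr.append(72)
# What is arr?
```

Step-by-step execution trace:
1. Inner try: `{'a': 1}['b']` raises KeyError.
2. Inner `except KeyError` matches → `arr.append(25)` → arr = [25].
3. bare `raise` re-raises KeyError.
4. Inner `finally` runs during unwinding: `arr.append(36)` → arr = [25, 36].
5. Outer `except KeyError` matches → `arr.append(72)` → arr = [25, 36, 72].
Result: [25, 36, 72]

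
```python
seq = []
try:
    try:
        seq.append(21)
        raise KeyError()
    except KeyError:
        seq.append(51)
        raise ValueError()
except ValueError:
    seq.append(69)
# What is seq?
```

Step-by-step execution trace:
1. Inner try: `seq.append(21)` → seq = [21].
2. `raise KeyError()` raises KeyError.
3. Inner `except KeyError` matches → `seq.append(51)` → seq = [21, 51].
4. `raise ValueError()` raises ValueError; propagates to outer try.
5. Outer `except ValueError` matches → `seq.append(69)` → seq = [21, 51, 69].
Result: [21, 51, 69]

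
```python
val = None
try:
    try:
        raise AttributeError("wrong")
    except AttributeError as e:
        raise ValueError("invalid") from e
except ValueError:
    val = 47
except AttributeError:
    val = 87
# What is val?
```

Step-by-step execution trace:
1. Inner try raises AttributeError; inner `except AttributeError as e` catches it.
2. `raise ValueError(...) from e` raises ValueError (AttributeError is attached as __cause__, but only ValueError is active).
3. Outer `except ValueError` matches → val = 47.
4. `except AttributeError` is not reached.
Result: 47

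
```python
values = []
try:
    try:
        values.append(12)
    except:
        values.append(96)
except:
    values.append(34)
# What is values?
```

Step-by-step execution trace:
1. Inner try: `values.append(12)` → values = [12]. No exception raised.
2. Inner `except` is skipped.
3. Inner try completes normally; outer `except` is skipped.
Result: [12]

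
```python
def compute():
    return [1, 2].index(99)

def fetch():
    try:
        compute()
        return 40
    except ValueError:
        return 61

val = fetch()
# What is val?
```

Step-by-step execution trace:
1. `fetch()` calls `compute()`.
2. `compute()` evaluates `[1, 2].index(99)`, which raises ValueError; it propagates to the caller.
3. `return 40` is not reached.
4. `except ValueError` in fetch matches → returns 61.
5. val = 61.
Result: 61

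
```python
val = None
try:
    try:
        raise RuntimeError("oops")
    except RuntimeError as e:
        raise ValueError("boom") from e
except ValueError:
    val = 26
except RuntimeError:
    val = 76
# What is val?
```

Step-by-step execution trace:
1. Inner try raises RuntimeError; inner `except RuntimeError as e` catches it.
2. `raise ValueError(...) from e` raises ValueError (RuntimeError is attached as __cause__, but only ValueError is active).
3. Outer `except ValueError` matches → val = 26.
4. `except RuntimeError` is not reached.
Result: 26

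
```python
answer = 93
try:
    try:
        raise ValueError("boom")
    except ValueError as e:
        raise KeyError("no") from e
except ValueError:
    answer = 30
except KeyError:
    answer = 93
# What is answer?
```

Step-by-step execution trace:
1. Inner try raises ValueError; inner `except ValueError as e` catches it.
2. `raise KeyError(...) from e` raises KeyError (ValueError is attached as __cause__, but only KeyError is active).
3. Outer `except ValueError` does not match KeyError; skipped.
4. Outer `except KeyError` matches → answer = 93.
Result: 93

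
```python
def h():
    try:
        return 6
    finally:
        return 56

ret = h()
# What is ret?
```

Step-by-step execution trace:
1. `h()` enters try: `return 6` sets pending return value 6.
2. Before returning, `finally: return 56` runs and overrides the pending return.
3. h() returns 56 → ret = 56.
Result: 56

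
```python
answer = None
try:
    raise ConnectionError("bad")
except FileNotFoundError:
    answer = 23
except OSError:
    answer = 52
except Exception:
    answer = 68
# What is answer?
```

Step-by-step execution trace:
1. `raise ConnectionError(...)` raises ConnectionError.
2. `except FileNotFoundError` does not match (ConnectionError is not a subclass of FileNotFoundError); skipped.
3. `except OSError` matches (ConnectionError is a subclass of OSError) → answer = 52.
4. `except Exception` is not reached.
Result: 52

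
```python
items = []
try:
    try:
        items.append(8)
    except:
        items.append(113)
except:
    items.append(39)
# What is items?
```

Step-by-step execution trace:
1. Inner try: `items.append(8)` → items = [8]. No exception raised.
2. Inner `except` is skipped.
3. Inner try completes normally; outer `except` is skipped.
Result: [8]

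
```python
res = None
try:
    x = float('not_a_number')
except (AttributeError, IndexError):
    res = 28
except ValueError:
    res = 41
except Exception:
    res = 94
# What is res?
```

Step-by-step execution trace:
1. `x = float('not_a_number')` raises ValueError.
2. `except (AttributeError, IndexError)` does not match ValueError; skipped.
3. `except ValueError` matches (exact type match) → res = 41.
4. `except Exception` is not reached.
Result: 41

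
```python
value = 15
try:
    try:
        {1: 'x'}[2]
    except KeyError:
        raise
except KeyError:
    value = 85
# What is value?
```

Step-by-step execution trace:
1. Inner try: `{1: 'x'}[2]` raises KeyError.
2. Inner `except KeyError` matches; bare `raise` re-raises the same KeyError.
3. Outer `except KeyError` matches → value = 85.
Result: 85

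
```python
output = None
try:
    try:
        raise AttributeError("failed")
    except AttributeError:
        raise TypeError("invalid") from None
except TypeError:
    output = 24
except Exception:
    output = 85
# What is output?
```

Step-by-step execution trace:
1. Inner try raises AttributeError; inner `except AttributeError` catches it.
2. `raise TypeError(...) from None` raises TypeError (from None suppresses __context__, but the active exception is still TypeError).
3. Outer `except TypeError` matches → output = 24.
4. `except Exception` is not reached.
Result: 24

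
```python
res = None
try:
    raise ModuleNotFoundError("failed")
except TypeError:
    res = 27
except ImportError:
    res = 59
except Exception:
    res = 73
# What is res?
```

Step-by-step execution trace:
1. `raise ModuleNotFoundError(...)` raises ModuleNotFoundError.
2. `except TypeError` does not match (ModuleNotFoundError is not a subclass of TypeError); skipped.
3. `except ImportError` matches (ModuleNotFoundError is a subclass of ImportError) → res = 59.
4. `except Exception` is not reached.
Result: 59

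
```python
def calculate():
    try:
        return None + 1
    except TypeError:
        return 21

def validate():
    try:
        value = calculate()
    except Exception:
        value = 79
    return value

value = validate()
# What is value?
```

Step-by-step execution trace:
1. `validate()` calls `calculate()`.
2. In calculate: `None + 1` raises TypeError; `except TypeError` catches it → returns 21.
3. In validate: `value = calculate()` → value = 21. No exception reaches validate.
4. `except Exception` is skipped; validate returns 21.
5. value = 21.
Result: 21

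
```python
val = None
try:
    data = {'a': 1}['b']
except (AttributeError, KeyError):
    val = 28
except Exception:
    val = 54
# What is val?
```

Step-by-step execution trace:
1. `data = {'a': 1}['b']` raises KeyError.
2. `except (AttributeError, KeyError)` matches (KeyError is in the tuple) → val = 28.
3. `except Exception` is not reached.
Result: 28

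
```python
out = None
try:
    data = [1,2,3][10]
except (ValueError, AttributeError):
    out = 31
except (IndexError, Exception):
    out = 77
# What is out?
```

Step-by-step execution trace:
1. `data = [1,2,3][10]` raises IndexError.
2. `except (ValueError, AttributeError)` does not match IndexError; skipped.
3. `except (IndexError, Exception)` matches (IndexError is in the tuple) → out = 77.
Result: 77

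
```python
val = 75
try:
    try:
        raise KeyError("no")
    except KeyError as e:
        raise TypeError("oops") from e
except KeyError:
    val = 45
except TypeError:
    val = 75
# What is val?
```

Step-by-step execution trace:
1. Inner try raises KeyError; inner `except KeyError as e` catches it.
2. `raise TypeError(...) from e` raises TypeError (KeyError is attached as __cause__, but only TypeError is active).
3. Outer `except KeyError` does not match TypeError; skipped.
4. Outer `except TypeError` matches → val = 75.
Result: 75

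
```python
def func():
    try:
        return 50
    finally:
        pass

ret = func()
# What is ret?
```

Step-by-step execution trace:
1. `func()` enters try: `return 50` sets pending return value 50.
2. Before returning, `finally: pass` runs (no effect).
3. func() returns 50 → ret = 50.
Result: 50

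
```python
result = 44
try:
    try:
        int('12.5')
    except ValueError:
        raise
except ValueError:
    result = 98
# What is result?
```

Step-by-step execution trace:
1. Inner try: `int('12.5')` raises ValueError.
2. Inner `except ValueError` matches; bare `raise` re-raises the same ValueError.
3. Outer `except ValueError` matches → result = 98.
Result: 98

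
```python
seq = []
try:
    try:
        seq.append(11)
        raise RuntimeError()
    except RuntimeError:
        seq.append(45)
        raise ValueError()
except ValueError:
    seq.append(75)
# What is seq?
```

Step-by-step execution trace:
1. Inner try: `seq.append(11)` → seq = [11].
2. `raise RuntimeError()` raises RuntimeError.
3. Inner `except RuntimeError` matches → `seq.append(45)` → seq = [11, 45].
4. `raise ValueError()` raises ValueError; propagates to outer try.
5. Outer `except ValueError` matches → `seq.append(75)` → seq = [11, 45, 75].
Result: [11, 45, 75]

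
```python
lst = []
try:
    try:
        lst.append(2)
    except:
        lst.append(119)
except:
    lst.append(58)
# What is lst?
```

Step-by-step execution trace:
1. Inner try: `lst.append(2)` → lst = [2]. No exception raised.
2. Inner `except` is skipped.
3. Inner try completes normally; outer `except` is skipped.
Result: [2]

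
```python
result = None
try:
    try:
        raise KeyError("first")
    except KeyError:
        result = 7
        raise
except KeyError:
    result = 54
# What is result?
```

Step-by-step execution trace:
1. Inner try: `raise KeyError("first")` raises KeyError.
2. Inner `except KeyError` matches → result = 7.
3. bare `raise` re-raises the same KeyError.
4. Outer `except KeyError` matches → result = 54.
Result: 54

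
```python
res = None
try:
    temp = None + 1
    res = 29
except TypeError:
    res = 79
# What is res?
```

Step-by-step execution trace:
1. `temp = None + 1` raises TypeError.
2. `res = 29` is not reached.
3. `except TypeError` matches → res = 79.
Result: 79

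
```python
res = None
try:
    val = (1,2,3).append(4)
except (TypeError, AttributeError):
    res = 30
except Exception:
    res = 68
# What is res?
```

Step-by-step execution trace:
1. `val = (1,2,3).append(4)` raises AttributeError.
2. `except (TypeError, AttributeError)` matches (AttributeError is in the tuple) → res = 30.
3. `except Exception` is not reached.
Result: 30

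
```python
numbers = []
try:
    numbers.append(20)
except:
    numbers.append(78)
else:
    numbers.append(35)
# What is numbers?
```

Step-by-step execution trace:
1. try: `numbers.append(20)` → numbers = [20]. No exception raised.
2. `except` is skipped.
3. `else` runs (try completed without exception): `numbers.append(35)` → numbers = [20, 35].
Result: [20, 35]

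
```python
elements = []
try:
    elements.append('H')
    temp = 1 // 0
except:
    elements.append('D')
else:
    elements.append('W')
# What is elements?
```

Step-by-step execution trace:
1. try: `elements.append('H')` → elements = ['H'].
2. `temp = 1 // 0` raises ZeroDivisionError.
3. bare `except` matches → `elements.append('D')` → elements = ['H', 'D'].
4. `else` is skipped (an exception was raised).
Result: ['H', 'D']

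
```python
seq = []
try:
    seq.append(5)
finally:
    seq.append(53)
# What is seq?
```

Step-by-step execution trace:
1. try: `seq.append(5)` → seq = [5].
2. The try body completes without raising.
3. finally always runs: `seq.append(53)` → seq = [5, 53].
Result: [5, 53]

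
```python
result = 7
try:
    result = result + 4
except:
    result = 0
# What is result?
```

Step-by-step execution trace:
1. result starts at 7.
2. try: `result = result + 4` → result = 11. No exception raised.
3. `except` is skipped.
Result: 11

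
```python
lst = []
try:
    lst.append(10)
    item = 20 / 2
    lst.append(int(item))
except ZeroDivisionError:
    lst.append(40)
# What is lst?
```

Step-by-step execution trace:
1. try: `lst.append(10)` → lst = [10].
2. `item = 20 / 2` → item = 10.0. No exception raised.
3. `lst.append(int(item))` → lst = [10, 10].
4. `except ZeroDivisionError` is skipped (no exception was raised).
Result: [10, 10]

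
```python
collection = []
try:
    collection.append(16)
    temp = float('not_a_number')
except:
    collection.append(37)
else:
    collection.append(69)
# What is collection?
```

Step-by-step execution trace:
1. try: `collection.append(16)` → collection = [16].
2. `temp = float('not_a_number')` raises ValueError.
3. bare `except` matches → `collection.append(37)` → collection = [16, 37].
4. `else` is skipped (an exception was raised).
Result: [16, 37]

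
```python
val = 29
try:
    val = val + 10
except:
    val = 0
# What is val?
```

Step-by-step execution trace:
1. val starts at 29.
2. try: `val = val + 10` → val = 39. No exception raised.
3. `except` is skipped.
Result: 39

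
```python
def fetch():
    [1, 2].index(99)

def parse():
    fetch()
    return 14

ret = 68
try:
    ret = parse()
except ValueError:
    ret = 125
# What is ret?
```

Step-by-step execution trace:
1. ret starts at 68.
2. try: `parse()` calls `fetch()`.
3. `fetch()` evaluates `[1, 2].index(99)`, which raises ValueError; it propagates through parse (uncaught).
4. `return 14` in parse is not reached; the assignment to ret does not complete.
5. `except ValueError` matches → ret = 125.
Result: 125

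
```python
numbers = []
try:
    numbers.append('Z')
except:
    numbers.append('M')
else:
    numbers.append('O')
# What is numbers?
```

Step-by-step execution trace:
1. try: `numbers.append('Z')` → numbers = ['Z']. No exception raised.
2. `except` is skipped.
3. `else` runs (try completed without exception): `numbers.append('O')` → numbers = ['Z', 'O'].
Result: ['Z', 'O']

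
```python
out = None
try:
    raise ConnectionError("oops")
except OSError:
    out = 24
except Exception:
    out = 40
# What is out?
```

Step-by-step execution trace:
1. `raise ConnectionError(...)` raises ConnectionError.
2. `except OSError` matches (ConnectionError is a subclass of OSError) → out = 24.
3. `except Exception` is not reached.
Result: 24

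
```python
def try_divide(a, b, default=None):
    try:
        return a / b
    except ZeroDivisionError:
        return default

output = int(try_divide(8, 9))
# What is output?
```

Step-by-step execution trace:
1. `try_divide(8, 9)` enters try: `return 8 / 9` → returns 0.8888888888888888. No exception raised.
2. `except ZeroDivisionError` is skipped.
3. `int(0.8888888888888888)` → 0 → output = 0.
Result: 0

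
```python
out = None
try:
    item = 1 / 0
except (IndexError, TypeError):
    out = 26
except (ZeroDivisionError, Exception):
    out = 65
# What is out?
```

Step-by-step execution trace:
1. `item = 1 / 0` raises ZeroDivisionError.
2. `except (IndexError, TypeError)` does not match ZeroDivisionError; skipped.
3. `except (ZeroDivisionError, Exception)` matches (ZeroDivisionError is in the tuple) → out = 65.
Result: 65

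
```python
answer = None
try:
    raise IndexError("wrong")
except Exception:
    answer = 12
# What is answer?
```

Step-by-step execution trace:
1. `raise IndexError(...)` raises IndexError.
2. `except Exception` matches (IndexError is a subclass of Exception) → answer = 12.
Result: 12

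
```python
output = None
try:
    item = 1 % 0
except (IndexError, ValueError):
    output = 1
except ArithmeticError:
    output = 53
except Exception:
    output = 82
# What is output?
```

Step-by-step execution trace:
1. `item = 1 % 0` raises ZeroDivisionError.
2. `except (IndexError, ValueError)` does not match ZeroDivisionError; skipped.
3. `except ArithmeticError` matches (ZeroDivisionError is a subclass of ArithmeticError) → output = 53.
4. `except Exception` is not reached.
Result: 53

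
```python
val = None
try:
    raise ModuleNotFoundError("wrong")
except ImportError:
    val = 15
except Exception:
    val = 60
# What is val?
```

Step-by-step execution trace:
1. `raise ModuleNotFoundError(...)` raises ModuleNotFoundError.
2. `except ImportError` matches (ModuleNotFoundError is a subclass of ImportError) → val = 15.
3. `except Exception` is not reached.
Result: 15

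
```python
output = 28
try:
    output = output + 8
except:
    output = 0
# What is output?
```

Step-by-step execution trace:
1. output starts at 28.
2. try: `output = output + 8` → output = 36. No exception raised.
3. `except` is skipped.
Result: 36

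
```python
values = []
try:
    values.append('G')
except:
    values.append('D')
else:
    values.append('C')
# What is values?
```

Step-by-step execution trace:
1. try: `values.append('G')` → values = ['G']. No exception raised.
2. `except` is skipped.
3. `else` runs (try completed without exception): `values.append('C')` → values = ['G', 'C'].
Result: ['G', 'C']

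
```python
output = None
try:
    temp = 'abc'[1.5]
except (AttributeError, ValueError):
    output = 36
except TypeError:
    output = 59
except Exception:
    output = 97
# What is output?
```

Step-by-step execution trace:
1. `temp = 'abc'[1.5]` raises TypeError.
2. `except (AttributeError, ValueError)` does not match TypeError; skipped.
3. `except TypeError` matches (exact type match) → output = 59.
4. `except Exception` is not reached.
Result: 59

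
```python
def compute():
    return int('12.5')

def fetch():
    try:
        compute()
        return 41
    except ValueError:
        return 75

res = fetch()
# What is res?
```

Step-by-step execution trace:
1. `fetch()` calls `compute()`.
2. `compute()` evaluates `int('12.5')`, which raises ValueError; it propagates to the caller.
3. `return 41` is not reached.
4. `except ValueError` in fetch matches → returns 75.
5. res = 75.
Result: 75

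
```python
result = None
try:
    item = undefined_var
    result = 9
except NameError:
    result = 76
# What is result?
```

Step-by-step execution trace:
1. `item = undefined_var` raises NameError.
2. `result = 9` is not reached.
3. `except NameError` matches → result = 76.
Result: 76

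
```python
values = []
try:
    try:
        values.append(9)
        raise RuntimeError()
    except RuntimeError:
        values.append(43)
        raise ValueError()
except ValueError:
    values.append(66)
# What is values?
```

Step-by-step execution trace:
1. Inner try: `values.append(9)` → values = [9].
2. `raise RuntimeError()` raises RuntimeError.
3. Inner `except RuntimeError` matches → `values.append(43)` → values = [9, 43].
4. `raise ValueError()` raises ValueError; propagates to outer try.
5. Outer `except ValueError` matches → `values.append(66)` → values = [9, 43, 66].
Result: [9, 43, 66]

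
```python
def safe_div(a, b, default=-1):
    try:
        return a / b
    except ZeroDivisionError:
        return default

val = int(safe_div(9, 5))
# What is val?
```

Step-by-step execution trace:
1. `safe_div(9, 5)` enters try: `return 9 / 5` → returns 1.8. No exception raised.
2. `except ZeroDivisionError` is skipped.
3. `int(1.8)` → 1 → val = 1.
Result: 1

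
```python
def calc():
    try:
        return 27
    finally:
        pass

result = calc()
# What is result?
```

Step-by-step execution trace:
1. `calc()` enters try: `return 27` sets pending return value 27.
2. Before returning, `finally: pass` runs (no effect).
3. calc() returns 27 → result = 27.
Result: 27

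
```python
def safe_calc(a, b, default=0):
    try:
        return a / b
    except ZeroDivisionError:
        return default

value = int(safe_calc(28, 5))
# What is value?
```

Step-by-step execution trace:
1. `safe_calc(28, 5)` enters try: `return 28 / 5` → returns 5.6. No exception raised.
2. `except ZeroDivisionError` is skipped.
3. `int(5.6)` → 5 → value = 5.
Result: 5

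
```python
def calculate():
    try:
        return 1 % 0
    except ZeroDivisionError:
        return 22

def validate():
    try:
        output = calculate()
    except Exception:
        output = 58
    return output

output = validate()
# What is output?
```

Step-by-step execution trace:
1. `validate()` calls `calculate()`.
2. In calculate: `1 % 0` raises ZeroDivisionError; `except ZeroDivisionError` catches it → returns 22.
3. In validate: `output = calculate()` → output = 22. No exception reaches validate.
4. `except Exception` is skipped; validate returns 22.
5. output = 22.
Result: 22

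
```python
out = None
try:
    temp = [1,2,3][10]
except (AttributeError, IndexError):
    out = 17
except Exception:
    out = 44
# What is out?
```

Step-by-step execution trace:
1. `temp = [1,2,3][10]` raises IndexError.
2. `except (AttributeError, IndexError)` matches (IndexError is in the tuple) → out = 17.
3. `except Exception` is not reached.
Result: 17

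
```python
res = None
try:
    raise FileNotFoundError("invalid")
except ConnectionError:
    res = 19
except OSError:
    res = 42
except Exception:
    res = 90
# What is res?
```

Step-by-step execution trace:
1. `raise FileNotFoundError(...)` raises FileNotFoundError.
2. `except ConnectionError` does not match (FileNotFoundError is not a subclass of ConnectionError); skipped.
3. `except OSError` matches (FileNotFoundError is a subclass of OSError) → res = 42.
4. `except Exception` is not reached.
Result: 42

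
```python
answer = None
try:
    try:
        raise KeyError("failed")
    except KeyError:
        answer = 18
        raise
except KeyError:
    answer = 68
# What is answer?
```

Step-by-step execution trace:
1. Inner try: `raise KeyError("failed")` raises KeyError.
2. Inner `except KeyError` matches → answer = 18.
3. bare `raise` re-raises the same KeyError.
4. Outer `except KeyError` matches → answer = 68.
Result: 68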